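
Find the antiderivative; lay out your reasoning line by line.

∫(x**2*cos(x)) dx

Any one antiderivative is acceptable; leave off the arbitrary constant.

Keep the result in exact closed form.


Step 1. Integrate ∫(x**2*cos(x)) dx by parts with u = x**2, dv = (cos(x)) dx, so v = sin(x): now x**2*sin(x) + ∫(-2*x*sin(x)) dx.
Step 2. Integrate ∫(-2*x*sin(x)) dx by parts with u = x, dv = (-2*sin(x)) dx, so v = 2*cos(x): now x**2*sin(x) + 2*x*cos(x) + ∫(-2*cos(x)) dx.
Step 3. Evaluate the standard form: now x**2*sin(x) + 2*x*cos(x) - 2*sin(x).
Answer: x**2*sin(x) + 2*x*cos(x) - 2*sin(x).


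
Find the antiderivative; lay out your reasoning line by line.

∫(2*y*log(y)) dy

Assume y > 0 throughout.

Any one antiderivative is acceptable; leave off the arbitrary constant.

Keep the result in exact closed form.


Step 1. Integrate ∫(2*y*log(y)) dy by parts with u = log(y), dv = (2*y) dy, so v = y**2 [assuming y > 0]: now y**2*log(y) + ∫(-y) dy.
Step 2. Evaluate the standard form: now y**2*log(y) - y**2/2.
Answer: y**2*log(y) - y**2/2.


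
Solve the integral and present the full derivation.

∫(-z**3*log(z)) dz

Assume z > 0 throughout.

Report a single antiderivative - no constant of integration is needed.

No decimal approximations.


Step 1. Integrate ∫(-z**3*log(z)) dz by parts with u = log(z), dv = (-z**3) dz, so v = -z**4/4 [assuming z > 0]: now -z**4*log(z)/4 + ∫(z**3/4) dz.
Step 2. Evaluate the standard form: now -z**4*log(z)/4 + z**4/16.
Answer: -z**4*log(z)/4 + z**4/16.


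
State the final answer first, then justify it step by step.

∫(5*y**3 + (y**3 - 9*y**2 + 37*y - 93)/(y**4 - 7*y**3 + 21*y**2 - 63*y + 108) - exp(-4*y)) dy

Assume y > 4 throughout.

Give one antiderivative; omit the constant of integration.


The answer is 5*y**4/4 - log(y - 4) + 2*log(y - 3) - 4*atan(y/3)/3 + exp(-4*y)/4.
Step 1. Rewrite: now ∫(5*y**3) dy + ∫((y**3 - 9*y**2 + 37*y - 93)/(y**4 - 7*y**3 + 21*y**2 - 63*y + 108)) dy + ∫(-exp(-4*y)) dy.
Step 2. Decompose ∫((y**3 - 9*y**2 + 37*y - 93)/(y**4 - 7*y**3 + 21*y**2 - 63*y + 108)) dy by partial fractions, (y**3 - 9*y**2 + 37*y - 93)/(y**4 - 7*y**3 + 21*y**2 - 63*y + 108) = -4/(y**2 + 9) + 2/(y - 3) - 1/(y - 4): now ∫(5*y**3) dy + ∫(-1/(y - 4)) dy + ∫(2/(y - 3)) dy + ∫(-4/(y**2 + 9)) dy + ∫(-exp(-4*y)) dy.
Step 3. Evaluate the standard form [assuming y > 3]: now 2*log(y - 3) + ∫(5*y**3) dy + ∫(-1/(y - 4)) dy + ∫(-4/(y**2 + 9)) dy + ∫(-exp(-4*y)) dy.
Step 4. Evaluate the standard form [assuming y > 4]: now -log(y - 4) + 2*log(y - 3) + ∫(5*y**3) dy + ∫(-4/(y**2 + 9)) dy + ∫(-exp(-4*y)) dy.
Step 5. Evaluate the standard form: now -log(y - 4) + 2*log(y - 3) - 4*atan(y/3)/3 + ∫(5*y**3) dy + ∫(-exp(-4*y)) dy.
Step 6. Evaluate the standard form: now -log(y - 4) + 2*log(y - 3) - 4*atan(y/3)/3 + ∫(5*y**3) dy + exp(-4*y)/4.
Step 7. Evaluate the standard form: now 5*y**4/4 - log(y - 4) + 2*log(y - 3) - 4*atan(y/3)/3 + exp(-4*y)/4.
Answer: 5*y**4/4 - log(y - 4) + 2*log(y - 3) - 4*atan(y/3)/3 + exp(-4*y)/4.


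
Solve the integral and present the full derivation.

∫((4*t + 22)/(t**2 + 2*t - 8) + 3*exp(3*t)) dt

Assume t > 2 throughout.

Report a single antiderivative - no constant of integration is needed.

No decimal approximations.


Step 1. Rewrite: now ∫((4*t + 22)/(t**2 + 2*t - 8)) dt + ∫(3*exp(3*t)) dt.
Step 2. Evaluate the standard form: now exp(3*t) + ∫((4*t + 22)/(t**2 + 2*t - 8)) dt.
Step 3. Decompose ∫((4*t + 22)/(t**2 + 2*t - 8)) dt by partial fractions, (4*t + 22)/(t**2 + 2*t - 8) = -1/(t + 4) + 5/(t - 2): now exp(3*t) + ∫(5/(t - 2)) dt + ∫(-1/(t + 4)) dt.
Step 4. Evaluate the standard form [assuming t > 2]: now exp(3*t) + 5*log(t - 2) + ∫(-1/(t + 4)) dt.
Step 5. Evaluate the standard form [assuming t > -4]: now exp(3*t) + 5*log(t - 2) - log(t + 4).
Answer: exp(3*t) + 5*log(t - 2) - log(t + 4).


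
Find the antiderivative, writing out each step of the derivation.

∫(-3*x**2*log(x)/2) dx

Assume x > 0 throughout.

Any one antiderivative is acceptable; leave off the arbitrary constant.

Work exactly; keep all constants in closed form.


Step 1. Integrate ∫(-3*x**2*log(x)/2) dx by parts with u = log(x), dv = (-3*x**2/2) dx, so v = -x**3/2 [assuming x > 0]: now -x**3*log(x)/2 + ∫(x**2/2) dx.
Step 2. Evaluate the standard form: now -x**3*log(x)/2 + x**3/6.
Answer: -x**3*log(x)/2 + x**3/6.


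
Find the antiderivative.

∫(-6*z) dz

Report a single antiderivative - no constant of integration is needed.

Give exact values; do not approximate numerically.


Answer: -3*z**2.


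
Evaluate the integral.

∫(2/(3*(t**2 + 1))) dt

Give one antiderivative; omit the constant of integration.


Answer: 2*atan(t)/3.


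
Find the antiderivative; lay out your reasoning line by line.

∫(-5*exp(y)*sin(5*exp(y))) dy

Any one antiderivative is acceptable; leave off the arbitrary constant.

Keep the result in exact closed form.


Step 1. Substitute u = exp(y), turning ∫(-5*exp(y)*sin(5*exp(y))) dy into ∫(-5*sin(5*u)) du: now ∫(-5*sin(5*u)) du.
Step 2. Evaluate the standard form: now cos(5*u).
Step 3. Substitute back u = exp(y): now cos(5*exp(y)).
Answer: cos(5*exp(y)).


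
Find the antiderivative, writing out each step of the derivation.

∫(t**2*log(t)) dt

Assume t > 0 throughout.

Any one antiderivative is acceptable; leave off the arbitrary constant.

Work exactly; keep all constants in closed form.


Step 1. Integrate ∫(t**2*log(t)) dt by parts with u = log(t), dv = (t**2) dt, so v = t**3/3 [assuming t > 0]: now t**3*log(t)/3 + ∫(-t**2/3) dt.
Step 2. Evaluate the standard form: now t**3*log(t)/3 - t**3/9.
Answer: t**3*log(t)/3 - t**3/9.


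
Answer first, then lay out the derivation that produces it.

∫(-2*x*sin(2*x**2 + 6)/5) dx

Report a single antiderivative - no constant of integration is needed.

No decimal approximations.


The answer is cos(2*x**2 + 6)/10.
Step 1. Substitute u = x**2 + 3, turning ∫(-2*x*sin(2*x**2 + 6)/5) dx into ∫(-sin(2*u)/5) du: now ∫(-sin(2*u)/5) du.
Step 2. Evaluate the standard form: now cos(2*u)/10.
Step 3. Substitute back u = x**2 + 3: now cos(2*x**2 + 6)/10.
Answer: cos(2*x**2 + 6)/10.


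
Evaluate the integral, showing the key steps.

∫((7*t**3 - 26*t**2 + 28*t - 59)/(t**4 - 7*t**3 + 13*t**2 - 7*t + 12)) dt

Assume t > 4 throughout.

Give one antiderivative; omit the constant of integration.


Step 1. Decompose ∫((7*t**3 - 26*t**2 + 28*t - 59)/(t**4 - 7*t**3 + 13*t**2 - 7*t + 12)) dt by partial fractions, (7*t**3 - 26*t**2 + 28*t - 59)/(t**4 - 7*t**3 + 13*t**2 - 7*t + 12) = -3/(t**2 + 1) + 2/(t - 3) + 5/(t - 4): now ∫(5/(t - 4)) dt + ∫(2/(t - 3)) dt + ∫(-3/(t**2 + 1)) dt.
Step 2. Evaluate the standard form [assuming t > 3]: now 2*log(t - 3) + ∫(5/(t - 4)) dt + ∫(-3/(t**2 + 1)) dt.
Step 3. Evaluate the standard form [assuming t > 4]: now 5*log(t - 4) + 2*log(t - 3) + ∫(-3/(t**2 + 1)) dt.
Step 4. Evaluate the standard form: now 5*log(t - 4) + 2*log(t - 3) - 3*atan(t).
Answer: 5*log(t - 4) + 2*log(t - 3) - 3*atan(t).


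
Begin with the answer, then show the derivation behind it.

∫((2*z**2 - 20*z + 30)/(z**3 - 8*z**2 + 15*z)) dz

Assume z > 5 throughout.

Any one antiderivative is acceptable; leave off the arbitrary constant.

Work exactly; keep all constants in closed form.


The answer is 2*log(z) - 2*log(z - 5) + 2*log(z - 3).
Step 1. Decompose ∫((2*z**2 - 20*z + 30)/(z**3 - 8*z**2 + 15*z)) dz by partial fractions, (2*z**2 - 20*z + 30)/(z**3 - 8*z**2 + 15*z) = 2/(z - 3) - 2/(z - 5) + 2/z: now ∫(2/z) dz + ∫(-2/(z - 5)) dz + ∫(2/(z - 3)) dz.
Step 2. Evaluate the standard form [assuming z > 3]: now 2*log(z - 3) + ∫(2/z) dz + ∫(-2/(z - 5)) dz.
Step 3. Evaluate the standard form [assuming z > 5]: now -2*log(z - 5) + 2*log(z - 3) + ∫(2/z) dz.
Step 4. Evaluate the standard form [assuming z > 0]: now 2*log(z) - 2*log(z - 5) + 2*log(z - 3).
Answer: 2*log(z) - 2*log(z - 5) + 2*log(z - 3).


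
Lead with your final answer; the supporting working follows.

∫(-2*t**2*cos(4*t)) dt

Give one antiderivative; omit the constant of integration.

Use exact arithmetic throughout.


The answer is -t**2*sin(4*t)/2 - t*cos(4*t)/4 + sin(4*t)/16.
Step 1. Integrate ∫(-2*t**2*cos(4*t)) dt by parts with u = t**2, dv = (-2*cos(4*t)) dt, so v = -sin(4*t)/2: now -t**2*sin(4*t)/2 + ∫(t*sin(4*t)) dt.
Step 2. Integrate ∫(t*sin(4*t)) dt by parts with u = t, dv = (sin(4*t)) dt, so v = -cos(4*t)/4: now -t**2*sin(4*t)/2 - t*cos(4*t)/4 + ∫(cos(4*t)/4) dt.
Step 3. Evaluate the standard form: now -t**2*sin(4*t)/2 - t*cos(4*t)/4 + sin(4*t)/16.
Answer: -t**2*sin(4*t)/2 - t*cos(4*t)/4 + sin(4*t)/16.


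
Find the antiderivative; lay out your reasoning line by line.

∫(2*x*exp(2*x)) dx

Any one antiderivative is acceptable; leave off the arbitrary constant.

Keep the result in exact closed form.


Step 1. Integrate ∫(2*x*exp(2*x)) dx by parts with u = x, dv = (2*exp(2*x)) dx, so v = exp(2*x): now x*exp(2*x) + ∫(-exp(2*x)) dx.
Step 2. Evaluate the standard form: now x*exp(2*x) - exp(2*x)/2.
Answer: x*exp(2*x) - exp(2*x)/2.


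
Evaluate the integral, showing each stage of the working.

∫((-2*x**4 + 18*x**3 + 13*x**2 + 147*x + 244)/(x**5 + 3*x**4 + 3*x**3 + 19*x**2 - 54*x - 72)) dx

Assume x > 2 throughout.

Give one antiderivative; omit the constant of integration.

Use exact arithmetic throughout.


Step 1. Decompose ∫((-2*x**4 + 18*x**3 + 13*x**2 + 147*x + 244)/(x**5 + 3*x**4 + 3*x**3 + 19*x**2 - 54*x - 72)) dx by partial fractions, (-2*x**4 + 18*x**3 + 13*x**2 + 147*x + 244)/(x**5 + 3*x**4 + 3*x**3 + 19*x**2 - 54*x - 72) = 1/(x**2 + 9) - 4/(x + 4) - 1/(x + 1) + 3/(x - 2): now ∫(3/(x - 2)) dx + ∫(-1/(x + 1)) dx + ∫(-4/(x + 4)) dx + ∫(1/(x**2 + 9)) dx.
Step 2. Evaluate the standard form [assuming x > -1]: now -log(x + 1) + ∫(3/(x - 2)) dx + ∫(-4/(x + 4)) dx + ∫(1/(x**2 + 9)) dx.
Step 3. Evaluate the standard form [assuming x > 2]: now 3*log(x - 2) - log(x + 1) + ∫(-4/(x + 4)) dx + ∫(1/(x**2 + 9)) dx.
Step 4. Evaluate the standard form [assuming x > -4]: now 3*log(x - 2) - log(x + 1) - 4*log(x + 4) + ∫(1/(x**2 + 9)) dx.
Step 5. Evaluate the standard form: now 3*log(x - 2) - log(x + 1) - 4*log(x + 4) + atan(x/3)/3.
Answer: 3*log(x - 2) - log(x + 1) - 4*log(x + 4) + atan(x/3)/3.


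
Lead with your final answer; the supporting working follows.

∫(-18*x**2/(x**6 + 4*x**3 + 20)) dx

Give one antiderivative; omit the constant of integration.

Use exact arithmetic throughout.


The answer is -3*atan(x**3/4 + 1/2)/2.
Step 1. Substitute u = x**3 + 2, turning ∫(-18*x**2/(x**6 + 4*x**3 + 20)) dx into ∫(-6/(u**2 + 16)) du: now ∫(-6/(u**2 + 16)) du.
Step 2. Evaluate the standard form: now -3*atan(u/4)/2.
Step 3. Substitute back u = x**3 + 2: now -3*atan(x**3/4 + 1/2)/2.
Answer: -3*atan(x**3/4 + 1/2)/2.


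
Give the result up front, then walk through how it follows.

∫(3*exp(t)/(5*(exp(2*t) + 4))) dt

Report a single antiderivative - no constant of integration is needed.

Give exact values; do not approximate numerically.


The answer is 3*atan(exp(t)/2)/10.
Step 1. Substitute u = exp(t), turning ∫(3*exp(t)/(5*(exp(2*t) + 4))) dt into ∫(3/(5*(u**2 + 4))) du: now ∫(3/(5*(u**2 + 4))) du.
Step 2. Evaluate the standard form: now 3*atan(u/2)/10.
Step 3. Substitute back u = exp(t): now 3*atan(exp(t)/2)/10.
Answer: 3*atan(exp(t)/2)/10.


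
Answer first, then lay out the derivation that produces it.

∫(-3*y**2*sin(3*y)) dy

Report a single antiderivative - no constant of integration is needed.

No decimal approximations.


The answer is y**2*cos(3*y) - 2*y*sin(3*y)/3 - 2*cos(3*y)/9.
Step 1. Integrate ∫(-3*y**2*sin(3*y)) dy by parts with u = y**2, dv = (-3*sin(3*y)) dy, so v = cos(3*y): now y**2*cos(3*y) + ∫(-2*y*cos(3*y)) dy.
Step 2. Integrate ∫(-2*y*cos(3*y)) dy by parts with u = y, dv = (-2*cos(3*y)) dy, so v = -2*sin(3*y)/3: now y**2*cos(3*y) - 2*y*sin(3*y)/3 + ∫(2*sin(3*y)/3) dy.
Step 3. Evaluate the standard form: now y**2*cos(3*y) - 2*y*sin(3*y)/3 - 2*cos(3*y)/9.
Answer: y**2*cos(3*y) - 2*y*sin(3*y)/3 - 2*cos(3*y)/9.


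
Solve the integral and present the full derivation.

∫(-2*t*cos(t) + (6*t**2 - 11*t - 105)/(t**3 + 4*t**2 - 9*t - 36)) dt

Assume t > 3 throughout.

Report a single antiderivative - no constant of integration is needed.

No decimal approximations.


Step 1. Rewrite: now ∫(-2*t*cos(t)) dt + ∫((6*t**2 - 11*t - 105)/(t**3 + 4*t**2 - 9*t - 36)) dt.
Step 2. Decompose ∫((6*t**2 - 11*t - 105)/(t**3 + 4*t**2 - 9*t - 36)) dt by partial fractions, (6*t**2 - 11*t - 105)/(t**3 + 4*t**2 - 9*t - 36) = 5/(t + 4) + 3/(t + 3) - 2/(t - 3): now ∫(-2*t*cos(t)) dt + ∫(-2/(t - 3)) dt + ∫(3/(t + 3)) dt + ∫(5/(t + 4)) dt.
Step 3. Evaluate the standard form [assuming t > -3]: now 3*log(t + 3) + ∫(-2*t*cos(t)) dt + ∫(-2/(t - 3)) dt + ∫(5/(t + 4)) dt.
Step 4. Evaluate the standard form [assuming t > 3]: now -2*log(t - 3) + 3*log(t + 3) + ∫(-2*t*cos(t)) dt + ∫(5/(t + 4)) dt.
Step 5. Evaluate the standard form [assuming t > -4]: now -2*log(t - 3) + 3*log(t + 3) + 5*log(t + 4) + ∫(-2*t*cos(t)) dt.
Step 6. Integrate ∫(-2*t*cos(t)) dt by parts with u = t, dv = (-2*cos(t)) dt, so v = -2*sin(t): now -2*t*sin(t) - 2*log(t - 3) + 3*log(t + 3) + 5*log(t + 4) + ∫(2*sin(t)) dt.
Step 7. Evaluate the standard form: now -2*t*sin(t) - 2*log(t - 3) + 3*log(t + 3) + 5*log(t + 4) - 2*cos(t).
Answer: -2*t*sin(t) - 2*log(t - 3) + 3*log(t + 3) + 5*log(t + 4) - 2*cos(t).


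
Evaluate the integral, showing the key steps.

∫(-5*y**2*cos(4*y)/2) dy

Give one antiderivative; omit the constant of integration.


Step 1. Integrate ∫(-5*y**2*cos(4*y)/2) dy by parts with u = y**2, dv = (-5*cos(4*y)/2) dy, so v = -5*sin(4*y)/8: now -5*y**2*sin(4*y)/8 + ∫(5*y*sin(4*y)/4) dy.
Step 2. Integrate ∫(5*y*sin(4*y)/4) dy by parts with u = y, dv = (5*sin(4*y)/4) dy, so v = -5*cos(4*y)/16: now -5*y**2*sin(4*y)/8 - 5*y*cos(4*y)/16 + ∫(5*cos(4*y)/16) dy.
Step 3. Evaluate the standard form: now -5*y**2*sin(4*y)/8 - 5*y*cos(4*y)/16 + 5*sin(4*y)/64.
Answer: -5*y**2*sin(4*y)/8 - 5*y*cos(4*y)/16 + 5*sin(4*y)/64.


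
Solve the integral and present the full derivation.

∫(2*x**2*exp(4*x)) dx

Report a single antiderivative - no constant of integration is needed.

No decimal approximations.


Step 1. Integrate ∫(2*x**2*exp(4*x)) dx by parts with u = x**2, dv = (2*exp(4*x)) dx, so v = exp(4*x)/2: now x**2*exp(4*x)/2 + ∫(-x*exp(4*x)) dx.
Step 2. Integrate ∫(-x*exp(4*x)) dx by parts with u = x, dv = (-exp(4*x)) dx, so v = -exp(4*x)/4: now x**2*exp(4*x)/2 - x*exp(4*x)/4 + ∫(exp(4*x)/4) dx.
Step 3. Evaluate the standard form: now x**2*exp(4*x)/2 - x*exp(4*x)/4 + exp(4*x)/16.
Answer: x**2*exp(4*x)/2 - x*exp(4*x)/4 + exp(4*x)/16.


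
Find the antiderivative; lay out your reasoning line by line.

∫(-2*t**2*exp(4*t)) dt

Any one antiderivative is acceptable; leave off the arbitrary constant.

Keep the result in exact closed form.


Step 1. Integrate ∫(-2*t**2*exp(4*t)) dt by parts with u = t**2, dv = (-2*exp(4*t)) dt, so v = -exp(4*t)/2: now -t**2*exp(4*t)/2 + ∫(t*exp(4*t)) dt.
Step 2. Integrate ∫(t*exp(4*t)) dt by parts with u = t, dv = (exp(4*t)) dt, so v = exp(4*t)/4: now -t**2*exp(4*t)/2 + t*exp(4*t)/4 + ∫(-exp(4*t)/4) dt.
Step 3. Evaluate the standard form: now -t**2*exp(4*t)/2 + t*exp(4*t)/4 - exp(4*t)/16.
Answer: -t**2*exp(4*t)/2 + t*exp(4*t)/4 - exp(4*t)/16.


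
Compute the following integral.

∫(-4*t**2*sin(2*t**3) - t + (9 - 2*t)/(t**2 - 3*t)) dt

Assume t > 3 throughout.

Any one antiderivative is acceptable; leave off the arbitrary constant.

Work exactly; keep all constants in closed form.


Answer: -t**2/2 - 3*log(t) + log(t - 3) + 2*cos(2*t**3)/3.


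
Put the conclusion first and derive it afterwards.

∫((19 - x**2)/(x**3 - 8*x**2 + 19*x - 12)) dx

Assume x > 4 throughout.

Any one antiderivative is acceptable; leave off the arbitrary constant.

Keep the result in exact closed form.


The answer is log(x - 4) - 5*log(x - 3) + 3*log(x - 1).
Step 1. Decompose ∫((19 - x**2)/(x**3 - 8*x**2 + 19*x - 12)) dx by partial fractions, (19 - x**2)/(x**3 - 8*x**2 + 19*x - 12) = 3/(x - 1) - 5/(x - 3) + 1/(x - 4): now ∫(1/(x - 4)) dx + ∫(-5/(x - 3)) dx + ∫(3/(x - 1)) dx.
Step 2. Evaluate the standard form [assuming x > 3]: now -5*log(x - 3) + ∫(1/(x - 4)) dx + ∫(3/(x - 1)) dx.
Step 3. Evaluate the standard form [assuming x > 1]: now -5*log(x - 3) + 3*log(x - 1) + ∫(1/(x - 4)) dx.
Step 4. Evaluate the standard form [assuming x > 4]: now log(x - 4) - 5*log(x - 3) + 3*log(x - 1).
Answer: log(x - 4) - 5*log(x - 3) + 3*log(x - 1).


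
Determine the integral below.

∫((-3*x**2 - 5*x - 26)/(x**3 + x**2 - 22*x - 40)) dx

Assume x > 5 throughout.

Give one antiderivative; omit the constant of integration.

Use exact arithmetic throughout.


Answer: -2*log(x - 5) + 2*log(x + 2) - 3*log(x + 4).


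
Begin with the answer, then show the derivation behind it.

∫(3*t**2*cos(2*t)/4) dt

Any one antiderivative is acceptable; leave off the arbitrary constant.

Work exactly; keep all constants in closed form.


The answer is 3*t**2*sin(2*t)/8 + 3*t*cos(2*t)/8 - 3*sin(2*t)/16.
Step 1. Integrate ∫(3*t**2*cos(2*t)/4) dt by parts with u = t**2, dv = (3*cos(2*t)/4) dt, so v = 3*sin(2*t)/8: now 3*t**2*sin(2*t)/8 + ∫(-3*t*sin(2*t)/4) dt.
Step 2. Integrate ∫(-3*t*sin(2*t)/4) dt by parts with u = t, dv = (-3*sin(2*t)/4) dt, so v = 3*cos(2*t)/8: now 3*t**2*sin(2*t)/8 + 3*t*cos(2*t)/8 + ∫(-3*cos(2*t)/8) dt.
Step 3. Evaluate the standard form: now 3*t**2*sin(2*t)/8 + 3*t*cos(2*t)/8 - 3*sin(2*t)/16.
Answer: 3*t**2*sin(2*t)/8 + 3*t*cos(2*t)/8 - 3*sin(2*t)/16.


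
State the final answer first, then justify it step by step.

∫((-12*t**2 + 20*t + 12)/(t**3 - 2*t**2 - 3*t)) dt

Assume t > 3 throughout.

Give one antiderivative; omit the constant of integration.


The answer is -4*log(t) - 3*log(t - 3) - 5*log(t + 1).
Step 1. Decompose ∫((-12*t**2 + 20*t + 12)/(t**3 - 2*t**2 - 3*t)) dt by partial fractions, (-12*t**2 + 20*t + 12)/(t**3 - 2*t**2 - 3*t) = -5/(t + 1) - 3/(t - 3) - 4/t: now ∫(-4/t) dt + ∫(-3/(t - 3)) dt + ∫(-5/(t + 1)) dt.
Step 2. Evaluate the standard form [assuming t > -1]: now -5*log(t + 1) + ∫(-4/t) dt + ∫(-3/(t - 3)) dt.
Step 3. Evaluate the standard form [assuming t > 3]: now -3*log(t - 3) - 5*log(t + 1) + ∫(-4/t) dt.
Step 4. Evaluate the standard form [assuming t > 0]: now -4*log(t) - 3*log(t - 3) - 5*log(t + 1).
Answer: -4*log(t) - 3*log(t - 3) - 5*log(t + 1).


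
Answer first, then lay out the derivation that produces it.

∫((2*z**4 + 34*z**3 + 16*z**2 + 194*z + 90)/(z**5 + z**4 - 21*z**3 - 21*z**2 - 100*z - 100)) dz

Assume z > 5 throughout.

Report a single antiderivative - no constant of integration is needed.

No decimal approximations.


The answer is 4*log(z - 5) + log(z + 1) - 3*log(z + 5) - atan(z/2).
Step 1. Decompose ∫((2*z**4 + 34*z**3 + 16*z**2 + 194*z + 90)/(z**5 + z**4 - 21*z**3 - 21*z**2 - 100*z - 100)) dz by partial fractions, (2*z**4 + 34*z**3 + 16*z**2 + 194*z + 90)/(z**5 + z**4 - 21*z**3 - 21*z**2 - 100*z - 100) = -2/(z**2 + 4) - 3/(z + 5) + 1/(z + 1) + 4/(z - 5): now ∫(4/(z - 5)) dz + ∫(1/(z + 1)) dz + ∫(-3/(z + 5)) dz + ∫(-2/(z**2 + 4)) dz.
Step 2. Evaluate the standard form [assuming z > 5]: now 4*log(z - 5) + ∫(1/(z + 1)) dz + ∫(-3/(z + 5)) dz + ∫(-2/(z**2 + 4)) dz.
Step 3. Evaluate the standard form [assuming z > -5]: now 4*log(z - 5) - 3*log(z + 5) + ∫(1/(z + 1)) dz + ∫(-2/(z**2 + 4)) dz.
Step 4. Evaluate the standard form [assuming z > -1]: now 4*log(z - 5) + log(z + 1) - 3*log(z + 5) + ∫(-2/(z**2 + 4)) dz.
Step 5. Evaluate the standard form: now 4*log(z - 5) + log(z + 1) - 3*log(z + 5) - atan(z/2).
Answer: 4*log(z - 5) + log(z + 1) - 3*log(z + 5) - atan(z/2).


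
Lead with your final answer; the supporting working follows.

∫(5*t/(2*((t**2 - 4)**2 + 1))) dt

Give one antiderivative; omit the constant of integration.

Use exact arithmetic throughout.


The answer is 5*atan(t**2 - 4)/4.
Step 1. Substitute u = t**2 - 4, turning ∫(5*t/(2*((t**2 - 4)**2 + 1))) dt into ∫(5/(4*(u**2 + 1))) du: now ∫(5/(4*(u**2 + 1))) du.
Step 2. Evaluate the standard form: now 5*atan(u)/4.
Step 3. Substitute back u = t**2 - 4: now 5*atan(t**2 - 4)/4.
Answer: 5*atan(t**2 - 4)/4.


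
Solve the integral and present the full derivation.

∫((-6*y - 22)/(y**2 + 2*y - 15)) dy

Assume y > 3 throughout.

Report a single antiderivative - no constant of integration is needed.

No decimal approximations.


Step 1. Decompose ∫((-6*y - 22)/(y**2 + 2*y - 15)) dy by partial fractions, (-6*y - 22)/(y**2 + 2*y - 15) = -1/(y + 5) - 5/(y - 3): now ∫(-5/(y - 3)) dy + ∫(-1/(y + 5)) dy.
Step 2. Evaluate the standard form [assuming y > -5]: now -log(y + 5) + ∫(-5/(y - 3)) dy.
Step 3. Evaluate the standard form [assuming y > 3]: now -5*log(y - 3) - log(y + 5).
Answer: -5*log(y - 3) - log(y + 5).


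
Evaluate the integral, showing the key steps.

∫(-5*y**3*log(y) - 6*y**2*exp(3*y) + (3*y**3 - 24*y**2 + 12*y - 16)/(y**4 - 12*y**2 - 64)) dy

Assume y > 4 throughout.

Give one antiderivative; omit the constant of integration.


Step 1. Rewrite: now ∫(-6*y**2*exp(3*y)) dy + ∫(-5*y**3*log(y)) dy + ∫((3*y**3 - 24*y**2 + 12*y - 16)/(y**4 - 12*y**2 - 64)) dy.
Step 2. Integrate ∫(-6*y**2*exp(3*y)) dy by parts with u = y**2, dv = (-6*exp(3*y)) dy, so v = -2*exp(3*y): now -2*y**2*exp(3*y) + ∫(4*y*exp(3*y)) dy + ∫(-5*y**3*log(y)) dy + ∫((3*y**3 - 24*y**2 + 12*y - 16)/(y**4 - 12*y**2 - 64)) dy.
Step 3. Integrate ∫(4*y*exp(3*y)) dy by parts with u = y, dv = (4*exp(3*y)) dy, so v = 4*exp(3*y)/3: now -2*y**2*exp(3*y) + 4*y*exp(3*y)/3 + ∫(-5*y**3*log(y)) dy + ∫((3*y**3 - 24*y**2 + 12*y - 16)/(y**4 - 12*y**2 - 64)) dy + ∫(-4*exp(3*y)/3) dy.
Step 4. Evaluate the standard form: now -2*y**2*exp(3*y) + 4*y*exp(3*y)/3 - 4*exp(3*y)/9 + ∫(-5*y**3*log(y)) dy + ∫((3*y**3 - 24*y**2 + 12*y - 16)/(y**4 - 12*y**2 - 64)) dy.
Step 5. Decompose ∫((3*y**3 - 24*y**2 + 12*y - 16)/(y**4 - 12*y**2 - 64)) dy by partial fractions, (3*y**3 - 24*y**2 + 12*y - 16)/(y**4 - 12*y**2 - 64) = -4/(y**2 + 4) + 4/(y + 4) - 1/(y - 4): now -2*y**2*exp(3*y) + 4*y*exp(3*y)/3 - 4*exp(3*y)/9 + ∫(-5*y**3*log(y)) dy + ∫(-1/(y - 4)) dy + ∫(4/(y + 4)) dy + ∫(-4/(y**2 + 4)) dy.
Step 6. Evaluate the standard form [assuming y > 4]: now -2*y**2*exp(3*y) + 4*y*exp(3*y)/3 - 4*exp(3*y)/9 - log(y - 4) + ∫(-5*y**3*log(y)) dy + ∫(4/(y + 4)) dy + ∫(-4/(y**2 + 4)) dy.
Step 7. Evaluate the standard form [assuming y > -4]: now -2*y**2*exp(3*y) + 4*y*exp(3*y)/3 - 4*exp(3*y)/9 - log(y - 4) + 4*log(y + 4) + ∫(-5*y**3*log(y)) dy + ∫(-4/(y**2 + 4)) dy.
Step 8. Evaluate the standard form: now -2*y**2*exp(3*y) + 4*y*exp(3*y)/3 - 4*exp(3*y)/9 - log(y - 4) + 4*log(y + 4) - 2*atan(y/2) + ∫(-5*y**3*log(y)) dy.
Step 9. Integrate ∫(-5*y**3*log(y)) dy by parts with u = log(y), dv = (-5*y**3) dy, so v = -5*y**4/4 [assuming y > 0]: now -5*y**4*log(y)/4 - 2*y**2*exp(3*y) + 4*y*exp(3*y)/3 - 4*exp(3*y)/9 - log(y - 4) + 4*log(y + 4) - 2*atan(y/2) + ∫(5*y**3/4) dy.
Step 10. Evaluate the standard form: now -5*y**4*log(y)/4 + 5*y**4/16 - 2*y**2*exp(3*y) + 4*y*exp(3*y)/3 - 4*exp(3*y)/9 - log(y - 4) + 4*log(y + 4) - 2*atan(y/2).
Answer: -5*y**4*log(y)/4 + 5*y**4/16 - 2*y**2*exp(3*y) + 4*y*exp(3*y)/3 - 4*exp(3*y)/9 - log(y - 4) + 4*log(y + 4) - 2*atan(y/2).


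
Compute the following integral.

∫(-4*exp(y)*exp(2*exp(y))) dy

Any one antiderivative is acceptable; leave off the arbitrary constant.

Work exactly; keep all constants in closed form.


Answer: -2*exp(2*exp(y)).


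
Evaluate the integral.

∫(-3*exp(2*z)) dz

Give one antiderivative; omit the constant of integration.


Answer: -3*exp(2*z)/2.


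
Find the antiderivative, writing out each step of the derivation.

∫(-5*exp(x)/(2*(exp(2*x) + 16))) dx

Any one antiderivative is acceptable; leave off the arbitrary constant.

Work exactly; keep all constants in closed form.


Step 1. Substitute u = exp(x), turning ∫(-5*exp(x)/(2*(exp(2*x) + 16))) dx into ∫(-5/(2*(u**2 + 16))) du: now ∫(-5/(2*(u**2 + 16))) du.
Step 2. Evaluate the standard form: now -5*atan(u/4)/8.
Step 3. Substitute back u = exp(x): now -5*atan(exp(x)/4)/8.
Answer: -5*atan(exp(x)/4)/8.


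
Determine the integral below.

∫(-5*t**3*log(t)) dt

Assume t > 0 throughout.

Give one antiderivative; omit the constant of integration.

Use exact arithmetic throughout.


Answer: -5*t**4*log(t)/4 + 5*t**4/16.


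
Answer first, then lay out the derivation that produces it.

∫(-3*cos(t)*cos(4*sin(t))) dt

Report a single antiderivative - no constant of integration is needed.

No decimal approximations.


The answer is -3*sin(4*sin(t))/4.
Step 1. Substitute u = sin(t), turning ∫(-3*cos(t)*cos(4*sin(t))) dt into ∫(-3*cos(4*u)) du: now ∫(-3*cos(4*u)) du.
Step 2. Evaluate the standard form: now -3*sin(4*u)/4.
Step 3. Substitute back u = sin(t): now -3*sin(4*sin(t))/4.
Answer: -3*sin(4*sin(t))/4.


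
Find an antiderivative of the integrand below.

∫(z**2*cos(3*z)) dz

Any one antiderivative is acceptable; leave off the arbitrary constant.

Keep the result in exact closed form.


Answer: z**2*sin(3*z)/3 + 2*z*cos(3*z)/9 - 2*sin(3*z)/27.


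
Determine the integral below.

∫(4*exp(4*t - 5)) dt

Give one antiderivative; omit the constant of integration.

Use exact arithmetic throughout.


Answer: exp(4*t - 5).


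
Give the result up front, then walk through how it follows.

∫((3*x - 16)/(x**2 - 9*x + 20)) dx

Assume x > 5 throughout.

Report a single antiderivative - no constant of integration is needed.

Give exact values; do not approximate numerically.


The answer is -log(x - 5) + 4*log(x - 4).
Step 1. Decompose ∫((3*x - 16)/(x**2 - 9*x + 20)) dx by partial fractions, (3*x - 16)/(x**2 - 9*x + 20) = 4/(x - 4) - 1/(x - 5): now ∫(-1/(x - 5)) dx + ∫(4/(x - 4)) dx.
Step 2. Evaluate the standard form [assuming x > 4]: now 4*log(x - 4) + ∫(-1/(x - 5)) dx.
Step 3. Evaluate the standard form [assuming x > 5]: now -log(x - 5) + 4*log(x - 4).
Answer: -log(x - 5) + 4*log(x - 4).


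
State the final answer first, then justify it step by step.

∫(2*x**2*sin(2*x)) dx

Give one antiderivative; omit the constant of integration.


The answer is -x**2*cos(2*x) + x*sin(2*x) + cos(2*x)/2.
Step 1. Integrate ∫(2*x**2*sin(2*x)) dx by parts with u = x**2, dv = (2*sin(2*x)) dx, so v = -cos(2*x): now -x**2*cos(2*x) + ∫(2*x*cos(2*x)) dx.
Step 2. Integrate ∫(2*x*cos(2*x)) dx by parts with u = x, dv = (2*cos(2*x)) dx, so v = sin(2*x): now -x**2*cos(2*x) + x*sin(2*x) + ∫(-sin(2*x)) dx.
Step 3. Evaluate the standard form: now -x**2*cos(2*x) + x*sin(2*x) + cos(2*x)/2.
Answer: -x**2*cos(2*x) + x*sin(2*x) + cos(2*x)/2.


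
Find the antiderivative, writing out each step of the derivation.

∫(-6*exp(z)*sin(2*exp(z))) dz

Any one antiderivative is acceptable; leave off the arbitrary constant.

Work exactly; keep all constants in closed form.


Step 1. Substitute u = exp(z), turning ∫(-6*exp(z)*sin(2*exp(z))) dz into ∫(-6*sin(2*u)) du: now ∫(-6*sin(2*u)) du.
Step 2. Evaluate the standard form: now 3*cos(2*u).
Step 3. Substitute back u = exp(z): now 3*cos(2*exp(z)).
Answer: 3*cos(2*exp(z)).


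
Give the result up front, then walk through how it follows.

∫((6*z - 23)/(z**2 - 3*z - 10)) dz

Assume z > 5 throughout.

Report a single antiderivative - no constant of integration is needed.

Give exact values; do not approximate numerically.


The answer is log(z - 5) + 5*log(z + 2).
Step 1. Decompose ∫((6*z - 23)/(z**2 - 3*z - 10)) dz by partial fractions, (6*z - 23)/(z**2 - 3*z - 10) = 5/(z + 2) + 1/(z - 5): now ∫(1/(z - 5)) dz + ∫(5/(z + 2)) dz.
Step 2. Evaluate the standard form [assuming z > 5]: now log(z - 5) + ∫(5/(z + 2)) dz.
Step 3. Evaluate the standard form [assuming z > -2]: now log(z - 5) + 5*log(z + 2).
Answer: log(z - 5) + 5*log(z + 2).


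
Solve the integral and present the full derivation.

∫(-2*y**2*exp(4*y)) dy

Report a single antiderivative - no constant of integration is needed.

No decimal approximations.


Step 1. Integrate ∫(-2*y**2*exp(4*y)) dy by parts with u = y**2, dv = (-2*exp(4*y)) dy, so v = -exp(4*y)/2: now -y**2*exp(4*y)/2 + ∫(y*exp(4*y)) dy.
Step 2. Integrate ∫(y*exp(4*y)) dy by parts with u = y, dv = (exp(4*y)) dy, so v = exp(4*y)/4: now -y**2*exp(4*y)/2 + y*exp(4*y)/4 + ∫(-exp(4*y)/4) dy.
Step 3. Evaluate the standard form: now -y**2*exp(4*y)/2 + y*exp(4*y)/4 - exp(4*y)/16.
Answer: -y**2*exp(4*y)/2 + y*exp(4*y)/4 - exp(4*y)/16.


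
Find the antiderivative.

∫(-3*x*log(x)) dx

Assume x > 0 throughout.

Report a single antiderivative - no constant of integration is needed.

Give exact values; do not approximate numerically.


Answer: -3*x**2*log(x)/2 + 3*x**2/4.


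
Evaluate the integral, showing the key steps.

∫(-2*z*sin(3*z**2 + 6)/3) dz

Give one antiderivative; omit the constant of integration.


Step 1. Substitute u = z**2 + 2, turning ∫(-2*z*sin(3*z**2 + 6)/3) dz into ∫(-sin(3*u)/3) du: now ∫(-sin(3*u)/3) du.
Step 2. Evaluate the standard form: now cos(3*u)/9.
Step 3. Substitute back u = z**2 + 2: now cos(3*z**2 + 6)/9.
Answer: cos(3*z**2 + 6)/9.


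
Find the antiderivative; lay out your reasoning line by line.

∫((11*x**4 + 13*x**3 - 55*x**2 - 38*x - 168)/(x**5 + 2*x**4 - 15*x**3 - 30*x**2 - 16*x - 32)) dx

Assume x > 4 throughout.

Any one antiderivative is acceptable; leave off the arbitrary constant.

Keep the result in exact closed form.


Step 1. Decompose ∫((11*x**4 + 13*x**3 - 55*x**2 - 38*x - 168)/(x**5 + 2*x**4 - 15*x**3 - 30*x**2 - 16*x - 32)) dx by partial fractions, (11*x**4 + 13*x**3 - 55*x**2 - 38*x - 168)/(x**5 + 2*x**4 - 15*x**3 - 30*x**2 - 16*x - 32) = 3/(x**2 + 1) + 4/(x + 4) + 4/(x + 2) + 3/(x - 4): now ∫(3/(x - 4)) dx + ∫(4/(x + 2)) dx + ∫(4/(x + 4)) dx + ∫(3/(x**2 + 1)) dx.
Step 2. Evaluate the standard form [assuming x > 4]: now 3*log(x - 4) + ∫(4/(x + 2)) dx + ∫(4/(x + 4)) dx + ∫(3/(x**2 + 1)) dx.
Step 3. Evaluate the standard form [assuming x > -4]: now 3*log(x - 4) + 4*log(x + 4) + ∫(4/(x + 2)) dx + ∫(3/(x**2 + 1)) dx.
Step 4. Evaluate the standard form [assuming x > -2]: now 3*log(x - 4) + 4*log(x + 2) + 4*log(x + 4) + ∫(3/(x**2 + 1)) dx.
Step 5. Evaluate the standard form: now 3*log(x - 4) + 4*log(x + 2) + 4*log(x + 4) + 3*atan(x).
Answer: 3*log(x - 4) + 4*log(x + 2) + 4*log(x + 4) + 3*atan(x).


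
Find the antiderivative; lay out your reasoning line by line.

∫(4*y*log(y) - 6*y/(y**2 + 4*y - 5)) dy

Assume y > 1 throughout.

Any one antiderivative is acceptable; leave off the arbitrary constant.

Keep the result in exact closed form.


Step 1. Rewrite: now ∫(-6*y/(y**2 + 4*y - 5)) dy + ∫(4*y*log(y)) dy.
Step 2. Integrate ∫(4*y*log(y)) dy by parts with u = log(y), dv = (4*y) dy, so v = 2*y**2 [assuming y > 0]: now 2*y**2*log(y) + ∫(-2*y) dy + ∫(-6*y/(y**2 + 4*y - 5)) dy.
Step 3. Evaluate the standard form: now 2*y**2*log(y) - y**2 + ∫(-6*y/(y**2 + 4*y - 5)) dy.
Step 4. Decompose ∫(-6*y/(y**2 + 4*y - 5)) dy by partial fractions, -6*y/(y**2 + 4*y - 5) = -5/(y + 5) - 1/(y - 1): now 2*y**2*log(y) - y**2 + ∫(-1/(y - 1)) dy + ∫(-5/(y + 5)) dy.
Step 5. Evaluate the standard form [assuming y > 1]: now 2*y**2*log(y) - y**2 - log(y - 1) + ∫(-5/(y + 5)) dy.
Step 6. Evaluate the standard form [assuming y > -5]: now 2*y**2*log(y) - y**2 - log(y - 1) - 5*log(y + 5).
Answer: 2*y**2*log(y) - y**2 - log(y - 1) - 5*log(y + 5).


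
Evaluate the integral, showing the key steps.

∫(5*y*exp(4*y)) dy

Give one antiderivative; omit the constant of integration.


Step 1. Integrate ∫(5*y*exp(4*y)) dy by parts with u = y, dv = (5*exp(4*y)) dy, so v = 5*exp(4*y)/4: now 5*y*exp(4*y)/4 + ∫(-5*exp(4*y)/4) dy.
Step 2. Evaluate the standard form: now 5*y*exp(4*y)/4 - 5*exp(4*y)/16.
Answer: 5*y*exp(4*y)/4 - 5*exp(4*y)/16.


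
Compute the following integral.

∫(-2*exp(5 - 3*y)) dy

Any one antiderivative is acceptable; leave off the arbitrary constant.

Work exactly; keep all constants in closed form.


Answer: 2*exp(5 - 3*y)/3.


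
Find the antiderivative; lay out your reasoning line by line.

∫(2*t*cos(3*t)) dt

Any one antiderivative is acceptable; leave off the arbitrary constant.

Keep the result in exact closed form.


Step 1. Integrate ∫(2*t*cos(3*t)) dt by parts with u = t, dv = (2*cos(3*t)) dt, so v = 2*sin(3*t)/3: now 2*t*sin(3*t)/3 + ∫(-2*sin(3*t)/3) dt.
Step 2. Evaluate the standard form: now 2*t*sin(3*t)/3 + 2*cos(3*t)/9.
Answer: 2*t*sin(3*t)/3 + 2*cos(3*t)/9.


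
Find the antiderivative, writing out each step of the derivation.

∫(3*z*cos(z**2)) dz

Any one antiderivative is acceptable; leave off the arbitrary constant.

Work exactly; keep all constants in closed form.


Step 1. Substitute u = z**2, turning ∫(3*z*cos(z**2)) dz into ∫(3*cos(u)/2) du: now ∫(3*cos(u)/2) du.
Step 2. Evaluate the standard form: now 3*sin(u)/2.
Step 3. Substitute back u = z**2: now 3*sin(z**2)/2.
Answer: 3*sin(z**2)/2.


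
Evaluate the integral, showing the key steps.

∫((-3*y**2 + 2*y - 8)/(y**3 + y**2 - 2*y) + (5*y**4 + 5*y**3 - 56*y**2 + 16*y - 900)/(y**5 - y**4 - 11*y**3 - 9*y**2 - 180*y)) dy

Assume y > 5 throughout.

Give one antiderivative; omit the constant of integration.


Step 1. Rewrite: now ∫((-3*y**2 + 2*y - 8)/(y**3 + y**2 - 2*y)) dy + ∫((5*y**4 + 5*y**3 - 56*y**2 + 16*y - 900)/(y**5 - y**4 - 11*y**3 - 9*y**2 - 180*y)) dy.
Step 2. Decompose ∫((-3*y**2 + 2*y - 8)/(y**3 + y**2 - 2*y)) dy by partial fractions, (-3*y**2 + 2*y - 8)/(y**3 + y**2 - 2*y) = -4/(y + 2) - 3/(y - 1) + 4/y: now ∫(4/y) dy + ∫((5*y**4 + 5*y**3 - 56*y**2 + 16*y - 900)/(y**5 - y**4 - 11*y**3 - 9*y**2 - 180*y)) dy + ∫(-3/(y - 1)) dy + ∫(-4/(y + 2)) dy.
Step 3. Evaluate the standard form [assuming y > 1]: now -3*log(y - 1) + ∫(4/y) dy + ∫((5*y**4 + 5*y**3 - 56*y**2 + 16*y - 900)/(y**5 - y**4 - 11*y**3 - 9*y**2 - 180*y)) dy + ∫(-4/(y + 2)) dy.
Step 4. Evaluate the standard form [assuming y > -2]: now -3*log(y - 1) - 4*log(y + 2) + ∫(4/y) dy + ∫((5*y**4 + 5*y**3 - 56*y**2 + 16*y - 900)/(y**5 - y**4 - 11*y**3 - 9*y**2 - 180*y)) dy.
Step 5. Evaluate the standard form [assuming y > 0]: now 4*log(y) - 3*log(y - 1) - 4*log(y + 2) + ∫((5*y**4 + 5*y**3 - 56*y**2 + 16*y - 900)/(y**5 - y**4 - 11*y**3 - 9*y**2 - 180*y)) dy.
Step 6. Decompose ∫((5*y**4 + 5*y**3 - 56*y**2 + 16*y - 900)/(y**5 - y**4 - 11*y**3 - 9*y**2 - 180*y)) dy by partial fractions, (5*y**4 + 5*y**3 - 56*y**2 + 16*y - 900)/(y**5 - y**4 - 11*y**3 - 9*y**2 - 180*y) = 1/(y**2 + 9) - 1/(y + 4) + 1/(y - 5) + 5/y: now 4*log(y) - 3*log(y - 1) - 4*log(y + 2) + ∫(5/y) dy + ∫(1/(y - 5)) dy + ∫(-1/(y + 4)) dy + ∫(1/(y**2 + 9)) dy.
Step 7. Evaluate the standard form [assuming y > 0]: now 9*log(y) - 3*log(y - 1) - 4*log(y + 2) + ∫(1/(y - 5)) dy + ∫(-1/(y + 4)) dy + ∫(1/(y**2 + 9)) dy.
Step 8. Evaluate the standard form [assuming y > -4]: now 9*log(y) - 3*log(y - 1) - 4*log(y + 2) - log(y + 4) + ∫(1/(y - 5)) dy + ∫(1/(y**2 + 9)) dy.
Step 9. Evaluate the standard form [assuming y > 5]: now 9*log(y) + log(y - 5) - 3*log(y - 1) - 4*log(y + 2) - log(y + 4) + ∫(1/(y**2 + 9)) dy.
Step 10. Evaluate the standard form: now 9*log(y) + log(y - 5) - 3*log(y - 1) - 4*log(y + 2) - log(y + 4) + atan(y/3)/3.
Answer: 9*log(y) + log(y - 5) - 3*log(y - 1) - 4*log(y + 2) - log(y + 4) + atan(y/3)/3.


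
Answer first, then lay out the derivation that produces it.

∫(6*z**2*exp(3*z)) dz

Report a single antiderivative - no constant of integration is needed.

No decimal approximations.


The answer is 2*z**2*exp(3*z) - 4*z*exp(3*z)/3 + 4*exp(3*z)/9.
Step 1. Integrate ∫(6*z**2*exp(3*z)) dz by parts with u = z**2, dv = (6*exp(3*z)) dz, so v = 2*exp(3*z): now 2*z**2*exp(3*z) + ∫(-4*z*exp(3*z)) dz.
Step 2. Integrate ∫(-4*z*exp(3*z)) dz by parts with u = z, dv = (-4*exp(3*z)) dz, so v = -4*exp(3*z)/3: now 2*z**2*exp(3*z) - 4*z*exp(3*z)/3 + ∫(4*exp(3*z)/3) dz.
Step 3. Evaluate the standard form: now 2*z**2*exp(3*z) - 4*z*exp(3*z)/3 + 4*exp(3*z)/9.
Answer: 2*z**2*exp(3*z) - 4*z*exp(3*z)/3 + 4*exp(3*z)/9.


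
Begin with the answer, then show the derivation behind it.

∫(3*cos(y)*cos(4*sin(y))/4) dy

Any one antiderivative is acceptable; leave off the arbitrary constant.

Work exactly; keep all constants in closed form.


The answer is 3*sin(4*sin(y))/16.
Step 1. Substitute u = sin(y), turning ∫(3*cos(y)*cos(4*sin(y))/4) dy into ∫(3*cos(4*u)/4) du: now ∫(3*cos(4*u)/4) du.
Step 2. Evaluate the standard form: now 3*sin(4*u)/16.
Step 3. Substitute back u = sin(y): now 3*sin(4*sin(y))/16.
Answer: 3*sin(4*sin(y))/16.


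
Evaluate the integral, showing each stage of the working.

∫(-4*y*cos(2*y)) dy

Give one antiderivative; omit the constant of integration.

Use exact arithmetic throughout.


Step 1. Integrate ∫(-4*y*cos(2*y)) dy by parts with u = y, dv = (-4*cos(2*y)) dy, so v = -2*sin(2*y): now -2*y*sin(2*y) + ∫(2*sin(2*y)) dy.
Step 2. Evaluate the standard form: now -2*y*sin(2*y) - cos(2*y).
Answer: -2*y*sin(2*y) - cos(2*y).


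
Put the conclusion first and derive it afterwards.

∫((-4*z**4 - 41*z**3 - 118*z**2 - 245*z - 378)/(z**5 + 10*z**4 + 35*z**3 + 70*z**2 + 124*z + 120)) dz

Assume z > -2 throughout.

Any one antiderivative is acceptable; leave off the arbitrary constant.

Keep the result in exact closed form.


The answer is -4*log(z + 2) - 3*log(z + 3) + 3*log(z + 5) - 3*atan(z/2)/2.
Step 1. Decompose ∫((-4*z**4 - 41*z**3 - 118*z**2 - 245*z - 378)/(z**5 + 10*z**4 + 35*z**3 + 70*z**2 + 124*z + 120)) dz by partial fractions, (-4*z**4 - 41*z**3 - 118*z**2 - 245*z - 378)/(z**5 + 10*z**4 + 35*z**3 + 70*z**2 + 124*z + 120) = -3/(z**2 + 4) + 3/(z + 5) - 3/(z + 3) - 4/(z + 2): now ∫(-4/(z + 2)) dz + ∫(-3/(z + 3)) dz + ∫(3/(z + 5)) dz + ∫(-3/(z**2 + 4)) dz.
Step 2. Evaluate the standard form [assuming z > -2]: now -4*log(z + 2) + ∫(-3/(z + 3)) dz + ∫(3/(z + 5)) dz + ∫(-3/(z**2 + 4)) dz.
Step 3. Evaluate the standard form [assuming z > -5]: now -4*log(z + 2) + 3*log(z + 5) + ∫(-3/(z + 3)) dz + ∫(-3/(z**2 + 4)) dz.
Step 4. Evaluate the standard form [assuming z > -3]: now -4*log(z + 2) - 3*log(z + 3) + 3*log(z + 5) + ∫(-3/(z**2 + 4)) dz.
Step 5. Evaluate the standard form: now -4*log(z + 2) - 3*log(z + 3) + 3*log(z + 5) - 3*atan(z/2)/2.
Answer: -4*log(z + 2) - 3*log(z + 3) + 3*log(z + 5) - 3*atan(z/2)/2.


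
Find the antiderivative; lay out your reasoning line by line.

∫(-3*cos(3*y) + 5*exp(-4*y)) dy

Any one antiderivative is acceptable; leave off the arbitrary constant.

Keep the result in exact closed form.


Step 1. Rewrite: now ∫(5*exp(-4*y)) dy + ∫(-3*cos(3*y)) dy.
Step 2. Evaluate the standard form: now -sin(3*y) + ∫(5*exp(-4*y)) dy.
Step 3. Evaluate the standard form: now -sin(3*y) - 5*exp(-4*y)/4.
Answer: -sin(3*y) - 5*exp(-4*y)/4.


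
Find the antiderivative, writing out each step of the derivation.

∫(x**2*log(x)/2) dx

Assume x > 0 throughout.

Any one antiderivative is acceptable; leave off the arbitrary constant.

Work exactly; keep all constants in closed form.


Step 1. Integrate ∫(x**2*log(x)/2) dx by parts with u = log(x), dv = (x**2/2) dx, so v = x**3/6 [assuming x > 0]: now x**3*log(x)/6 + ∫(-x**2/6) dx.
Step 2. Evaluate the standard form: now x**3*log(x)/6 - x**3/18.
Answer: x**3*log(x)/6 - x**3/18.


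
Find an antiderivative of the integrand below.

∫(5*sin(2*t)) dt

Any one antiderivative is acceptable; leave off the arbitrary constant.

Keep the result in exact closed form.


Answer: -5*cos(2*t)/2.


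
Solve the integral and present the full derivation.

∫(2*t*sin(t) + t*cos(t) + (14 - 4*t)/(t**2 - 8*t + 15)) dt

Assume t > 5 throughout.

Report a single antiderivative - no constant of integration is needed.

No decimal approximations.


Step 1. Rewrite: now ∫(2*t*sin(t)) dt + ∫(t*cos(t)) dt + ∫((14 - 4*t)/(t**2 - 8*t + 15)) dt.
Step 2. Integrate ∫(2*t*sin(t)) dt by parts with u = t, dv = (2*sin(t)) dt, so v = -2*cos(t): now -2*t*cos(t) + ∫(t*cos(t)) dt + ∫((14 - 4*t)/(t**2 - 8*t + 15)) dt + ∫(2*cos(t)) dt.
Step 3. Evaluate the standard form: now -2*t*cos(t) + 2*sin(t) + ∫(t*cos(t)) dt + ∫((14 - 4*t)/(t**2 - 8*t + 15)) dt.
Step 4. Integrate ∫(t*cos(t)) dt by parts with u = t, dv = (cos(t)) dt, so v = sin(t): now t*sin(t) - 2*t*cos(t) + 2*sin(t) + ∫((14 - 4*t)/(t**2 - 8*t + 15)) dt + ∫(-sin(t)) dt.
Step 5. Evaluate the standard form: now t*sin(t) - 2*t*cos(t) + 2*sin(t) + cos(t) + ∫((14 - 4*t)/(t**2 - 8*t + 15)) dt.
Step 6. Decompose ∫((14 - 4*t)/(t**2 - 8*t + 15)) dt by partial fractions, (14 - 4*t)/(t**2 - 8*t + 15) = -1/(t - 3) - 3/(t - 5): now t*sin(t) - 2*t*cos(t) + 2*sin(t) + cos(t) + ∫(-3/(t - 5)) dt + ∫(-1/(t - 3)) dt.
Step 7. Evaluate the standard form [assuming t > 5]: now t*sin(t) - 2*t*cos(t) - 3*log(t - 5) + 2*sin(t) + cos(t) + ∫(-1/(t - 3)) dt.
Step 8. Evaluate the standard form [assuming t > 3]: now t*sin(t) - 2*t*cos(t) - 3*log(t - 5) - log(t - 3) + 2*sin(t) + cos(t).
Answer: t*sin(t) - 2*t*cos(t) - 3*log(t - 5) - log(t - 3) + 2*sin(t) + cos(t).
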